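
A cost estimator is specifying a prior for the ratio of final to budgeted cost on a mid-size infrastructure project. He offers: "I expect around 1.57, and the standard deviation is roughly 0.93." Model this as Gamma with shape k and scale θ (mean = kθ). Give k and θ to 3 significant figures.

For Gamma(k, scale θ): mean = kθ, variance = kθ², so CV = 1/√k.
CV = SD/mean = 0.93/1.57 = 0.5924, hence k = 1/CV² = 2.85.
Then θ = mean/k = 1.57/2.85 = 0.551.

k ≈ 2.85, θ ≈ 0.551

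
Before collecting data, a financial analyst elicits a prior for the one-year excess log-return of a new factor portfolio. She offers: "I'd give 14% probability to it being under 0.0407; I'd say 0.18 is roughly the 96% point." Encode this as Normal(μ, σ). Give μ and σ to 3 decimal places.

μ = 0.094, σ = 0.049

The p-quantile of Normal(μ,σ) is μ + z_p·σ, with z_{0.14} = -1.08 and z_{0.96} = 1.751.
Eliminate σ: μ = (z₂·x₁ − z₁·x₂)/(z₂ − z₁) = (1.751·0.0407 − (-1.08)·0.18)/2.831 = 0.094.
Then σ = (x₂ − x₁)/(z₂ − z₁) = (0.18 − 0.0407)/2.831 = 0.049.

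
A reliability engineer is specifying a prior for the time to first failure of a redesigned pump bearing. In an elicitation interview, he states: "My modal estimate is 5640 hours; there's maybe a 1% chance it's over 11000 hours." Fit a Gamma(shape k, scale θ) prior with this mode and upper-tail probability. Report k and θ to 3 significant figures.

Gamma(k,θ) with k>1 has mode (k−1)θ, so θ = 5640/(k−1).
Need P(X < 11000) = 0.99 with θ tied to k this way. Start at k = 2, θ = 5640: P(X<11000) ≈ 0.580.
Too low — raise k to concentrate. Iterating converges to k ≈ 12.1.
Then θ = 5640/(12.1−1) ≈ 510.

k ≈ 12.1, θ ≈ 510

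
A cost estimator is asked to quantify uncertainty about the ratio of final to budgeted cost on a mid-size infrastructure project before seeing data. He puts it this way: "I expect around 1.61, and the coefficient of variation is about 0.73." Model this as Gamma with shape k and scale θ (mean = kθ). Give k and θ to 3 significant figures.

k ≈ 1.88, θ ≈ 0.858

For Gamma(k, scale θ): mean = kθ, variance = kθ², so CV = 1/√k.
CV = 0.73, hence k = 1/CV² = 1.88.
Then θ = mean/k = 1.61/1.88 = 0.858.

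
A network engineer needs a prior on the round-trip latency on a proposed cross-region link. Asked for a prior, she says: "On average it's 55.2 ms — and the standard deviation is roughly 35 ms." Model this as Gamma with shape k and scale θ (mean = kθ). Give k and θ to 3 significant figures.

For Gamma(k, scale θ): mean = kθ, variance = kθ², so CV = 1/√k.
CV = SD/mean = 35/55.2 = 0.6341, hence k = 1/CV² = 2.49.
Then θ = mean/k = 55.2/2.49 = 22.2.

k ≈ 2.49, θ ≈ 22.2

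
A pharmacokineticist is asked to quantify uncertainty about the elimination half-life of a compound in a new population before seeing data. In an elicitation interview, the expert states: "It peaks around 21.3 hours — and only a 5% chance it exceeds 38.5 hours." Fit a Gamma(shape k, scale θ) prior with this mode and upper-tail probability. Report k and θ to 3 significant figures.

k ≈ 8.95, θ ≈ 2.68

Gamma(k,θ) with k>1 has mode (k−1)θ, so θ = 21.3/(k−1).
Need P(X < 38.5) = 0.95 with θ tied to k this way. Start at k = 2, θ = 21.3: P(X<38.5) ≈ 0.539.
Too low — raise k to concentrate. Iterating converges to k ≈ 8.95.
Then θ = 21.3/(8.95−1) ≈ 2.68.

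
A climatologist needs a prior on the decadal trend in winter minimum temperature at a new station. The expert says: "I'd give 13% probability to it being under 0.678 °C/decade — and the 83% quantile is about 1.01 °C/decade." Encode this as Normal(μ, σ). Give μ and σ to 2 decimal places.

μ = 0.86, σ = 0.16

The p-quantile of Normal(μ,σ) is μ + z_p·σ, with z_{0.13} = -1.126 and z_{0.83} = 0.9542.
Eliminate σ: μ = (z₂·x₁ − z₁·x₂)/(z₂ − z₁) = (0.9542·0.678 − (-1.126)·1.01)/2.081 = 0.86.
Then σ = (x₂ − x₁)/(z₂ − z₁) = (1.01 − 0.678)/2.081 = 0.16.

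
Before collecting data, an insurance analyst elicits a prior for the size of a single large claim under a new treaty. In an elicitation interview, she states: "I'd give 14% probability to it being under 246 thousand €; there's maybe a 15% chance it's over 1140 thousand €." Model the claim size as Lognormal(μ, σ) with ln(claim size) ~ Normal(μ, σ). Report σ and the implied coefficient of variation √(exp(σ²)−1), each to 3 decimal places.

σ ≈ 0.724, CV ≈ 0.831

If T ~ Lognormal(μ,σ) then ln T ~ Normal(μ,σ), so the p-quantile of ln T is μ + z_p·σ.
ln(246) = 5.505 and ln(1140) = 7.039; z_{0.14} = -1.08, z_{0.85} = 1.036.
σ = (7.039 − 5.505)/(1.036 − (-1.08)) = 0.724.
μ = 5.505 − (-1.08)·0.724 = 6.288.
CV = √(exp(σ²)−1) = √(exp(0.5248)−1) = 0.831.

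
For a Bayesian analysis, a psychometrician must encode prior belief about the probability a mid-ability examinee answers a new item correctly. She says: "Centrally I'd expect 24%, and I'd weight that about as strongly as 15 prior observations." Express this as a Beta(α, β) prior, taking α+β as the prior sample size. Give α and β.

α = 3.6, β = 11.4

Under the effective-sample-size interpretation, Beta(α, β) has prior mean α/(α+β) and prior sample size α+β.
So α+β = 15 and α/(α+β) = 0.24, giving α = 0.24·15 = 3.6 and β = 15 − 3.6 = 11.4.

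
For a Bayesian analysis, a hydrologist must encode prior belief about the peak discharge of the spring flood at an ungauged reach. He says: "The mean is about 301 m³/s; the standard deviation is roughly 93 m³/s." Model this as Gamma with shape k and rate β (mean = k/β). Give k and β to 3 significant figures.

k ≈ 10.5, β ≈ 0.0348

For Gamma(k, rate β): mean = k/β, variance = k/β², so CV = 1/√k.
CV = SD/mean = 93/301 = 0.309, hence k = 1/CV² = 10.5.
Then β = k/mean = 10.5/301 = 0.0348.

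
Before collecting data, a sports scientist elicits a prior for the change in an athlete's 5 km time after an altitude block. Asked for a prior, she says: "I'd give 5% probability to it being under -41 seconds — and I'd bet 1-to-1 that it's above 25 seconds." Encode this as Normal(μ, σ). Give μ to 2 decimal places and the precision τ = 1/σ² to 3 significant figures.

The p-quantile of Normal(μ,σ) is μ + z_p·σ, with z_{0.05} = -1.645 and z_{0.5} = 0.
Eliminate σ: μ = (z₂·x₁ − z₁·x₂)/(z₂ − z₁) = (0·-41 − (-1.645)·25)/1.645 = 25.00.
Then σ = (x₂ − x₁)/(z₂ − z₁) = (25 − -41)/1.645 = 40.13.
Precision τ = 1/σ² = 1/40.13² = 0.000621.

μ = 25.00, τ = 0.000621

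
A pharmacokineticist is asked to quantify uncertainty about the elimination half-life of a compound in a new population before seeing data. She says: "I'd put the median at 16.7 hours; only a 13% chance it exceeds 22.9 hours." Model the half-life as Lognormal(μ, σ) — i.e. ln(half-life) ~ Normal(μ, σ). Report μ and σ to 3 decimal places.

If T ~ Lognormal(μ,σ) then ln T ~ Normal(μ,σ), so the p-quantile of ln T is μ + z_p·σ.
ln(16.7) = 2.815 and ln(22.9) = 3.131; z_{0.5} = 0, z_{0.87} = 1.126.
σ = (3.131 − 2.815)/(1.126 − (0)) = 0.280.
μ = 2.815 − (0)·0.280 = 2.815.

μ ≈ 2.815, σ ≈ 0.280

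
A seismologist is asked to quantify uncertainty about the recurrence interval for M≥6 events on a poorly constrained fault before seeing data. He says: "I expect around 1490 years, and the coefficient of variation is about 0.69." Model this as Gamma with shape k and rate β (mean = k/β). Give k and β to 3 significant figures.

For Gamma(k, rate β): mean = k/β, variance = k/β², so CV = 1/√k.
CV = 0.69, hence k = 1/CV² = 2.1.
Then β = k/mean = 2.1/1490 = 0.00141.

k ≈ 2.1, β ≈ 0.00141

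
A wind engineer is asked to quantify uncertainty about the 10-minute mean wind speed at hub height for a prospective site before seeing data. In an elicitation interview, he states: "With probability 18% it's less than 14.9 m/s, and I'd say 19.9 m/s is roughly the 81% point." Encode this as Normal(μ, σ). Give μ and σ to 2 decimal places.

For Normal(μ,σ), the p-quantile is μ + z_p·σ. Here z_{0.18} = -0.9154, z_{0.81} = 0.8779.
So 14.9 = μ − 0.9154σ and 19.9 = μ + 0.8779σ.
Subtracting: σ = (19.9 − 14.9)/(0.8779 − (-0.9154)) = 2.79.
Then μ = 14.9 − (-0.9154)·2.79 = 17.45.

μ = 17.45, σ = 2.79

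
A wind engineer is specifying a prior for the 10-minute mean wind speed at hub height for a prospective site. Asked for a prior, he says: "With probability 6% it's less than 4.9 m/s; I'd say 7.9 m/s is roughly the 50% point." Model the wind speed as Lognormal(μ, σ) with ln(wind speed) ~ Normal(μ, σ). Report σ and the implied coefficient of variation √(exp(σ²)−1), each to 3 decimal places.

If T ~ Lognormal(μ,σ) then ln T ~ Normal(μ,σ), so the p-quantile of ln T is μ + z_p·σ.
ln(4.9) = 1.589 and ln(7.9) = 2.067; z_{0.06} = -1.555, z_{0.5} = 0.
σ = (2.067 − 1.589)/(0 − (-1.555)) = 0.307.
μ = 1.589 − (-1.555)·0.307 = 2.067.
CV = √(exp(σ²)−1) = √(exp(0.0944)−1) = 0.315.

σ ≈ 0.307, CV ≈ 0.315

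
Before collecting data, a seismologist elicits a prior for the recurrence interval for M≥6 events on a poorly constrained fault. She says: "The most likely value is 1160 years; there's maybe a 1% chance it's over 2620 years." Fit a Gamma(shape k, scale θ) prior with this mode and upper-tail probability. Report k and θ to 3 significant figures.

Gamma(k,θ) with k>1 has mode (k−1)θ, so θ = 1160/(k−1).
Need P(X < 2620) = 0.99 with θ tied to k this way. Start at k = 2, θ = 1160: P(X<2620) ≈ 0.659.
Too low — raise k to concentrate. Iterating converges to k ≈ 8.22.
Then θ = 1160/(8.22−1) ≈ 161.

k ≈ 8.22, θ ≈ 161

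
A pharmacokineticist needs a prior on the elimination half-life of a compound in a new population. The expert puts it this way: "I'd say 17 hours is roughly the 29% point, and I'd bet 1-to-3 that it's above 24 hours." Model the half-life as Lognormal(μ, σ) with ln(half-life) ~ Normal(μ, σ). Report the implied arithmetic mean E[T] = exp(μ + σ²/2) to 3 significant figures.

If T ~ Lognormal(μ,σ) then ln T ~ Normal(μ,σ), so the p-quantile of ln T is μ + z_p·σ.
ln(17) = 2.833 and ln(24) = 3.178; z_{0.29} = -0.5534, z_{0.75} = 0.6745.
σ = (3.178 − 2.833)/(0.6745 − (-0.5534)) = 0.281.
μ = 2.833 − (-0.5534)·0.281 = 2.989.
E[T] = exp(μ + σ²/2) = exp(2.989 + 0.0394) = 20.7 hours.

E[T] ≈ 20.7 hours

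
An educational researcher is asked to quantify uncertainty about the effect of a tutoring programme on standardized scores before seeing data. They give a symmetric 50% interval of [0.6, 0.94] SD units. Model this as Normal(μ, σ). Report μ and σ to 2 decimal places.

A symmetric 50% interval runs μ ± z·σ with z = 0.6745.
Half-width = 0.17, so σ = 0.17/0.6745 = 0.25.
μ is the interval midpoint, 0.77.

μ = 0.77, σ = 0.25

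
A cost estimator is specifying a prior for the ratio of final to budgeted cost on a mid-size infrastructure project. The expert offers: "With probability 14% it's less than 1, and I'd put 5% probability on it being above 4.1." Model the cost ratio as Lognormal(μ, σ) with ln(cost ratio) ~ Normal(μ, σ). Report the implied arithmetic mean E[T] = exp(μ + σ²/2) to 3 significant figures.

If T ~ Lognormal(μ,σ) then ln T ~ Normal(μ,σ), so the p-quantile of ln T is μ + z_p·σ.
ln(1) = 0 and ln(4.1) = 1.411; z_{0.14} = -1.08, z_{0.95} = 1.645.
σ = (1.411 − 0)/(1.645 − (-1.08)) = 0.518.
μ = 0 − (-1.08)·0.518 = 0.559.
E[T] = exp(μ + σ²/2) = exp(0.559 + 0.1340) = 2.

E[T] ≈ 2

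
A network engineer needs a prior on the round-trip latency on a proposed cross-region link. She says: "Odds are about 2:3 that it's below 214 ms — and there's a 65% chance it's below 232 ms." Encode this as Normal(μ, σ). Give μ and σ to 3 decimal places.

For Normal(μ,σ), the p-quantile is μ + z_p·σ. Here z_{0.4} = -0.2533, z_{0.65} = 0.3853.
So 214 = μ − 0.2533σ and 232 = μ + 0.3853σ.
Subtracting: σ = (232 − 214)/(0.3853 − (-0.2533)) = 28.184.
Then μ = 214 − (-0.2533)·28.184 = 221.140.

μ = 221.140, σ = 28.184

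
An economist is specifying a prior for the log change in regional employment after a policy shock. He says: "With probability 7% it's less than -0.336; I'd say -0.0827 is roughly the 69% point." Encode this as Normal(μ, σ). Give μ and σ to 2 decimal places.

The p-quantile of Normal(μ,σ) is μ + z_p·σ, with z_{0.07} = -1.476 and z_{0.69} = 0.4959.
Eliminate σ: μ = (z₂·x₁ − z₁·x₂)/(z₂ − z₁) = (0.4959·-0.336 − (-1.476)·-0.0827)/1.972 = -0.15.
Then σ = (x₂ − x₁)/(z₂ − z₁) = (-0.0827 − -0.336)/1.972 = 0.13.

μ = -0.15, σ = 0.13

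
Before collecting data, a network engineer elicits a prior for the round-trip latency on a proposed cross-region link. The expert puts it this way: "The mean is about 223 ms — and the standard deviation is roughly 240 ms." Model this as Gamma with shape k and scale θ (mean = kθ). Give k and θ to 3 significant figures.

For Gamma(k, scale θ): mean = kθ, variance = kθ², so CV = 1/√k.
CV = SD/mean = 240/223 = 1.076, hence k = 1/CV² = 0.863.
Then θ = mean/k = 223/0.863 = 258.

k ≈ 0.863, θ ≈ 258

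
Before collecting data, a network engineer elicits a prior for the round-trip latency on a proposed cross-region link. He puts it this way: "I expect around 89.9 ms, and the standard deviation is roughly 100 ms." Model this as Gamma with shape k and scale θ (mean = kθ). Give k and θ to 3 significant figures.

For Gamma(k, scale θ): mean = kθ, variance = kθ², so CV = 1/√k.
CV = SD/mean = 100/89.9 = 1.112, hence k = 1/CV² = 0.808.
Then θ = mean/k = 89.9/0.808 = 111.

k ≈ 0.808, θ ≈ 111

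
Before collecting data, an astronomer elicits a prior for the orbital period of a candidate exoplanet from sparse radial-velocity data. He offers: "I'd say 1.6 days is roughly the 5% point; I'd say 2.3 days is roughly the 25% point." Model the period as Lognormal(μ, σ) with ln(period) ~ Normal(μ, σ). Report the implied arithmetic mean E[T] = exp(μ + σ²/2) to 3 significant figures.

If T ~ Lognormal(μ,σ) then ln T ~ Normal(μ,σ), so the p-quantile of ln T is μ + z_p·σ.
ln(1.6) = 0.47 and ln(2.3) = 0.8329; z_{0.05} = -1.645, z_{0.25} = -0.6745.
σ = (0.8329 − 0.47)/(-0.6745 − (-1.645)) = 0.374.
μ = 0.47 − (-1.645)·0.374 = 1.085.
E[T] = exp(μ + σ²/2) = exp(1.085 + 0.0699) = 3.17 days.

E[T] ≈ 3.17 days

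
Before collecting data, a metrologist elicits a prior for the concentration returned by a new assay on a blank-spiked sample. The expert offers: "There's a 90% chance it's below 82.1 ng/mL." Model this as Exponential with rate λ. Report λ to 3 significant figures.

λ ≈ 0.028

P(T < 82.1) = 1 − e^(−λ·82.1) = 0.9, so λ = −ln(1−0.9)/82.1 = −ln(0.1)/82.1 = 0.028.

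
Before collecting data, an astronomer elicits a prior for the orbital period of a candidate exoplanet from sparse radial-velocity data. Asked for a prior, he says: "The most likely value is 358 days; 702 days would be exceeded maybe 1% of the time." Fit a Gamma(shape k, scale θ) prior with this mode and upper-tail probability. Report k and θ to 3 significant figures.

Gamma(k,θ) with k>1 has mode (k−1)θ, so θ = 358/(k−1).
Need P(X < 702) = 0.99 with θ tied to k this way. Start at k = 2, θ = 358: P(X<702) ≈ 0.583.
Too low — raise k to concentrate. Iterating converges to k ≈ 11.9.
Then θ = 358/(11.9−1) ≈ 32.9.

k ≈ 11.9, θ ≈ 32.9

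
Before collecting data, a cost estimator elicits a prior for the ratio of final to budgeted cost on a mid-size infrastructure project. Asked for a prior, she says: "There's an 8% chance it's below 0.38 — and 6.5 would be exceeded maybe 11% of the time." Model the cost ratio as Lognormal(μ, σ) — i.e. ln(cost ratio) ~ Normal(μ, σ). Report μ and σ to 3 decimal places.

If T ~ Lognormal(μ,σ) then ln T ~ Normal(μ,σ), so the p-quantile of ln T is μ + z_p·σ.
ln(0.38) = -0.9676 and ln(6.5) = 1.872; z_{0.08} = -1.405, z_{0.89} = 1.227.
σ = (1.872 − -0.9676)/(1.227 − (-1.405)) = 1.079.
μ = -0.9676 − (-1.405)·1.079 = 0.548.

μ ≈ 0.548, σ ≈ 1.079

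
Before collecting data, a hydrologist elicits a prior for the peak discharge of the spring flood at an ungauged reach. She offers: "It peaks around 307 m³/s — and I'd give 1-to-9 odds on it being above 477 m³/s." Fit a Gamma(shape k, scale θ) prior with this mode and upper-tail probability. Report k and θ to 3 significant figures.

k ≈ 10.6, θ ≈ 31.9

Gamma(k,θ) with k>1 has mode (k−1)θ, so θ = 307/(k−1).
Need P(X < 477) = 0.9 with θ tied to k this way. Start at k = 2, θ = 307: P(X<477) ≈ 0.460.
Too low — raise k to concentrate. Iterating converges to k ≈ 10.6.
Then θ = 307/(10.6−1) ≈ 31.9.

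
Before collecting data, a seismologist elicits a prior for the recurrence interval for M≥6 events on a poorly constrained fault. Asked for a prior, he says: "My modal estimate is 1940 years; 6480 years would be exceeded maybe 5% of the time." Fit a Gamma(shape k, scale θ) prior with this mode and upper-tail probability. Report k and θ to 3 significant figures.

k ≈ 2.79, θ ≈ 1080

Gamma(k,θ) with k>1 has mode (k−1)θ, so θ = 1940/(k−1).
Need P(X < 6480) = 0.95 with θ tied to k this way. Start at k = 2, θ = 1940: P(X<6480) ≈ 0.846.
Too low — raise k to concentrate. Iterating converges to k ≈ 2.79.
Then θ = 1940/(2.79−1) ≈ 1080.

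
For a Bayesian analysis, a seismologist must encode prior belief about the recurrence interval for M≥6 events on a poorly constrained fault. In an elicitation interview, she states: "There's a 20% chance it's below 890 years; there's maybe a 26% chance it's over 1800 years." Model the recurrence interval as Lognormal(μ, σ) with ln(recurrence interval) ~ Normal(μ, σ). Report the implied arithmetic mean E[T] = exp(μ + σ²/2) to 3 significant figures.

If T ~ Lognormal(μ,σ) then ln T ~ Normal(μ,σ), so the p-quantile of ln T is μ + z_p·σ.
ln(890) = 6.791 and ln(1800) = 7.496; z_{0.2} = -0.8416, z_{0.74} = 0.6433.
σ = (7.496 − 6.791)/(0.6433 − (-0.8416)) = 0.474.
μ = 6.791 − (-0.8416)·0.474 = 7.190.
E[T] = exp(μ + σ²/2) = exp(7.190 + 0.1125) = 1480 years.

E[T] ≈ 1480 years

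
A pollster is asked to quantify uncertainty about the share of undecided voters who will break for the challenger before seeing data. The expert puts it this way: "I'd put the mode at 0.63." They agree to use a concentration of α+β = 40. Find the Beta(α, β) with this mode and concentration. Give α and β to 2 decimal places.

α = 24.94, β = 15.06

For α,β > 1 the Beta mode is (α−1)/(α+β−2). With α+β = 40, the mode is (α−1)/38.
Set (α−1)/38 = 0.63 → α = 1 + 0.63·38 = 24.94.
β = 40 − α = 15.06.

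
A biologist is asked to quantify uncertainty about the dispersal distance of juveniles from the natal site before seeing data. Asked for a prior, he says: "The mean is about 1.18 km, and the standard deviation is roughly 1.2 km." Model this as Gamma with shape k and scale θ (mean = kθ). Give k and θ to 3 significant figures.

k ≈ 0.967, θ ≈ 1.22

For Gamma(k, scale θ): mean = kθ, variance = kθ², so CV = 1/√k.
CV = SD/mean = 1.2/1.18 = 1.017, hence k = 1/CV² = 0.967.
Then θ = mean/k = 1.18/0.967 = 1.22.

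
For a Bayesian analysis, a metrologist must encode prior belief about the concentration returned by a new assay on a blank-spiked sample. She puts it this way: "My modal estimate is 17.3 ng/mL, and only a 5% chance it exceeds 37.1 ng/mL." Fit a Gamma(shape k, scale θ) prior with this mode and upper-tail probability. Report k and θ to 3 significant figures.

Gamma(k,θ) with k>1 has mode (k−1)θ, so θ = 17.3/(k−1).
Need P(X < 37.1) = 0.95 with θ tied to k this way. Start at k = 2, θ = 17.3: P(X<37.1) ≈ 0.632.
Too low — raise k to concentrate. Iterating converges to k ≈ 5.74.
Then θ = 17.3/(5.74−1) ≈ 3.65.

k ≈ 5.74, θ ≈ 3.65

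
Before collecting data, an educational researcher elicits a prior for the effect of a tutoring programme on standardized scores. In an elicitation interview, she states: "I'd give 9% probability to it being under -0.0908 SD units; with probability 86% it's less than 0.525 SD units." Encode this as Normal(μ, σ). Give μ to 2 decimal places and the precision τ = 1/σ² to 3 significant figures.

μ = 0.25, τ = 15.5

For Normal(μ,σ), the p-quantile is μ + z_p·σ. Here z_{0.09} = -1.341, z_{0.86} = 1.08.
So -0.0908 = μ − 1.341σ and 0.525 = μ + 1.08σ.
Subtracting: σ = (0.525 − -0.0908)/(1.08 − (-1.341)) = 0.25.
Then μ = -0.0908 − (-1.341)·0.25 = 0.25.
Precision τ = 1/σ² = 1/0.2543² = 15.5.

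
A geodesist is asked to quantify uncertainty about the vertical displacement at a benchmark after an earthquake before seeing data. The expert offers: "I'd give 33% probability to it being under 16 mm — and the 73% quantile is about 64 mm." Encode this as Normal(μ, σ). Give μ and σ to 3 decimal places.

The p-quantile of Normal(μ,σ) is μ + z_p·σ, with z_{0.33} = -0.4399 and z_{0.73} = 0.6128.
Eliminate σ: μ = (z₂·x₁ − z₁·x₂)/(z₂ − z₁) = (0.6128·16 − (-0.4399)·64)/1.053 = 36.058.
Then σ = (x₂ − x₁)/(z₂ − z₁) = (64 − 16)/1.053 = 45.596.

μ = 36.058, σ = 45.596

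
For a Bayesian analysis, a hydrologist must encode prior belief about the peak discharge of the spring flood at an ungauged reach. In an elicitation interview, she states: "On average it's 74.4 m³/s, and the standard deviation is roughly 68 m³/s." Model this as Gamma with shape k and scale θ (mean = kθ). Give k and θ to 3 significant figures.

For Gamma(k, scale θ): mean = kθ, variance = kθ², so CV = 1/√k.
CV = SD/mean = 68/74.4 = 0.914, hence k = 1/CV² = 1.2.
Then θ = mean/k = 74.4/1.2 = 62.2.

k ≈ 1.2, θ ≈ 62.2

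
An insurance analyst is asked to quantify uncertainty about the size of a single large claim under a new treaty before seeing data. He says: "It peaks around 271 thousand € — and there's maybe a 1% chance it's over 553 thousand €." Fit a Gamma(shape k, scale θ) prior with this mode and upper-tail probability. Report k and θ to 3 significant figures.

Gamma(k,θ) with k>1 has mode (k−1)θ, so θ = 271/(k−1).
Need P(X < 553) = 0.99 with θ tied to k this way. Start at k = 2, θ = 271: P(X<553) ≈ 0.605.
Too low — raise k to concentrate. Iterating converges to k ≈ 10.6.
Then θ = 271/(10.6−1) ≈ 28.2.

k ≈ 10.6, θ ≈ 28.2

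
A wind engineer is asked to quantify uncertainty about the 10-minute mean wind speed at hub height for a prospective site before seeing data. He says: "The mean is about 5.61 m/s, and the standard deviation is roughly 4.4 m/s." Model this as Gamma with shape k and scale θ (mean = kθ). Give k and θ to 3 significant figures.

k ≈ 1.63, θ ≈ 3.45

For Gamma(k, scale θ): mean = kθ, variance = kθ², so CV = 1/√k.
CV = SD/mean = 4.4/5.61 = 0.7843, hence k = 1/CV² = 1.63.
Then θ = mean/k = 5.61/1.63 = 3.45.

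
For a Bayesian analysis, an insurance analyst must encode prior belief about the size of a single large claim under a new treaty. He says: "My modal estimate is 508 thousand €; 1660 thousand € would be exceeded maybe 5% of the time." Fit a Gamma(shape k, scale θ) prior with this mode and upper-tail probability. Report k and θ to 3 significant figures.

k ≈ 2.86, θ ≈ 272

Gamma(k,θ) with k>1 has mode (k−1)θ, so θ = 508/(k−1).
Need P(X < 1660) = 0.95 with θ tied to k this way. Start at k = 2, θ = 508: P(X<1660) ≈ 0.837.
Too low — raise k to concentrate. Iterating converges to k ≈ 2.86.
Then θ = 508/(2.86−1) ≈ 272.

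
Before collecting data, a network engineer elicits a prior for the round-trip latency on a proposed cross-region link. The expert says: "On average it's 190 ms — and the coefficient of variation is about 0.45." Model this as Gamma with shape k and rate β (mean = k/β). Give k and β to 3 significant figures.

k ≈ 4.94, β ≈ 0.026

For Gamma(k, rate β): mean = k/β, variance = k/β², so CV = 1/√k.
CV = 0.45, hence k = 1/CV² = 4.94.
Then β = k/mean = 4.94/190 = 0.026.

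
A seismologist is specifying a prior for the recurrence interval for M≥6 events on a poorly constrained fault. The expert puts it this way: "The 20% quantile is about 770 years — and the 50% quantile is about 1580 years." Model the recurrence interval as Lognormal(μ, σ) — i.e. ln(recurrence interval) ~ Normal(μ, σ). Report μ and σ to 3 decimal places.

If T ~ Lognormal(μ,σ) then ln T ~ Normal(μ,σ), so the p-quantile of ln T is μ + z_p·σ.
ln(770) = 6.646 and ln(1580) = 7.365; z_{0.2} = -0.8416, z_{0.5} = 0.
σ = (7.365 − 6.646)/(0 − (-0.8416)) = 0.854.
μ = 6.646 − (-0.8416)·0.854 = 7.365.

μ ≈ 7.365, σ ≈ 0.854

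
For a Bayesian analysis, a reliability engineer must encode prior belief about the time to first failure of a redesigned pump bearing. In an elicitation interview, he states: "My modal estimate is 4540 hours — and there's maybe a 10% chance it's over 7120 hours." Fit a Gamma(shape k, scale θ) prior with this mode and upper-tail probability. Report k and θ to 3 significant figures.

k ≈ 10.3, θ ≈ 491

Gamma(k,θ) with k>1 has mode (k−1)θ, so θ = 4540/(k−1).
Need P(X < 7120) = 0.9 with θ tied to k this way. Start at k = 2, θ = 4540: P(X<7120) ≈ 0.465.
Too low — raise k to concentrate. Iterating converges to k ≈ 10.3.
Then θ = 4540/(10.3−1) ≈ 491.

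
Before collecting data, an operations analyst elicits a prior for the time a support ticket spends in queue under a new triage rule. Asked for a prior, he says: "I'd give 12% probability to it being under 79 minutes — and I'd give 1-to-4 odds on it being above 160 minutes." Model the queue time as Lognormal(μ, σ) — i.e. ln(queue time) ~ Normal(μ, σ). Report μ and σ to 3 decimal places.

μ ≈ 4.781, σ ≈ 0.350

If T ~ Lognormal(μ,σ) then ln T ~ Normal(μ,σ), so the p-quantile of ln T is μ + z_p·σ.
ln(79) = 4.369 and ln(160) = 5.075; z_{0.12} = -1.175, z_{0.8} = 0.8416.
σ = (5.075 − 4.369)/(0.8416 − (-1.175)) = 0.350.
μ = 4.369 − (-1.175)·0.350 = 4.781.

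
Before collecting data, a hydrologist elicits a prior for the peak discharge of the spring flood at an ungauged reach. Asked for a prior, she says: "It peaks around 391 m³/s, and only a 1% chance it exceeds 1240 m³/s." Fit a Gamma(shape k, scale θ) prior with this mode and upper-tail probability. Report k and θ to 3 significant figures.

Gamma(k,θ) with k>1 has mode (k−1)θ, so θ = 391/(k−1).
Need P(X < 1240) = 0.99 with θ tied to k this way. Start at k = 2, θ = 391: P(X<1240) ≈ 0.825.
Too low — raise k to concentrate. Iterating converges to k ≈ 4.33.
Then θ = 391/(4.33−1) ≈ 117.

k ≈ 4.33, θ ≈ 117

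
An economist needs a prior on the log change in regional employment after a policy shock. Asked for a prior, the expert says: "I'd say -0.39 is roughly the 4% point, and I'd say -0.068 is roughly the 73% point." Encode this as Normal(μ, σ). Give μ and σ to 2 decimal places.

The p-quantile of Normal(μ,σ) is μ + z_p·σ, with z_{0.04} = -1.751 and z_{0.73} = 0.6128.
Eliminate σ: μ = (z₂·x₁ − z₁·x₂)/(z₂ − z₁) = (0.6128·-0.39 − (-1.751)·-0.068)/2.363 = -0.15.
Then σ = (x₂ − x₁)/(z₂ − z₁) = (-0.068 − -0.39)/2.363 = 0.14.

μ = -0.15, σ = 0.14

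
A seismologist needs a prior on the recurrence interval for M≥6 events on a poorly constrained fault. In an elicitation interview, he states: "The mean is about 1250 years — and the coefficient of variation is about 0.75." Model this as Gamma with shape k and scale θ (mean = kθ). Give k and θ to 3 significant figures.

For Gamma(k, scale θ): mean = kθ, variance = kθ², so CV = 1/√k.
CV = 0.75, hence k = 1/CV² = 1.78.
Then θ = mean/k = 1250/1.78 = 703.

k ≈ 1.78, θ ≈ 703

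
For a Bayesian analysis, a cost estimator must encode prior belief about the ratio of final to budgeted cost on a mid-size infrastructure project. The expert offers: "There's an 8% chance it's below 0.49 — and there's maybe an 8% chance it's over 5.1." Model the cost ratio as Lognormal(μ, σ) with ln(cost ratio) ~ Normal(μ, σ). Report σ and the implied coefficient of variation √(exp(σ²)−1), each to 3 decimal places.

σ ≈ 0.834, CV ≈ 1.002

If T ~ Lognormal(μ,σ) then ln T ~ Normal(μ,σ), so the p-quantile of ln T is μ + z_p·σ.
ln(0.49) = -0.7133 and ln(5.1) = 1.629; z_{0.08} = -1.405, z_{0.92} = 1.405.
σ = (1.629 − -0.7133)/(1.405 − (-1.405)) = 0.834.
μ = -0.7133 − (-1.405)·0.834 = 0.458.
CV = √(exp(σ²)−1) = √(exp(0.6949)−1) = 1.002.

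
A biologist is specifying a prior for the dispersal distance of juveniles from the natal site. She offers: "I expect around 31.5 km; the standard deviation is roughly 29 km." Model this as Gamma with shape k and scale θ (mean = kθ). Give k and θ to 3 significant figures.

For Gamma(k, scale θ): mean = kθ, variance = kθ², so CV = 1/√k.
CV = SD/mean = 29/31.5 = 0.9206, hence k = 1/CV² = 1.18.
Then θ = mean/k = 31.5/1.18 = 26.7.

k ≈ 1.18, θ ≈ 26.7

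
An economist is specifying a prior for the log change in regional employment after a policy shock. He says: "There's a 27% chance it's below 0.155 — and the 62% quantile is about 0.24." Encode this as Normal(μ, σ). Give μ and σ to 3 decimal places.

μ = 0.212, σ = 0.093

For Normal(μ,σ), the p-quantile is μ + z_p·σ. Here z_{0.27} = -0.6128, z_{0.62} = 0.3055.
So 0.155 = μ − 0.6128σ and 0.24 = μ + 0.3055σ.
Subtracting: σ = (0.24 − 0.155)/(0.3055 − (-0.6128)) = 0.093.
Then μ = 0.155 − (-0.6128)·0.093 = 0.212.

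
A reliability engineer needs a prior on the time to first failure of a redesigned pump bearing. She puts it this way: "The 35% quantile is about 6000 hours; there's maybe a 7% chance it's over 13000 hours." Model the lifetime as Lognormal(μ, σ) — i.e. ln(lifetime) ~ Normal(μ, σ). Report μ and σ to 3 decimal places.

μ ≈ 8.860, σ ≈ 0.415

If T ~ Lognormal(μ,σ) then ln T ~ Normal(μ,σ), so the p-quantile of ln T is μ + z_p·σ.
ln(6000) = 8.7 and ln(13000) = 9.473; z_{0.35} = -0.3853, z_{0.93} = 1.476.
σ = (9.473 − 8.7)/(1.476 − (-0.3853)) = 0.415.
μ = 8.7 − (-0.3853)·0.415 = 8.860.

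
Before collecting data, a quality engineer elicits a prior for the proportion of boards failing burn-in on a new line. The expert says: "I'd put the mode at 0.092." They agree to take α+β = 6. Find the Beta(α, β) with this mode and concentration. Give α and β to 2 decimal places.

α = 1.37, β = 4.63

For α,β > 1 the Beta mode is (α−1)/(α+β−2). With α+β = 6, the mode is (α−1)/4.
Set (α−1)/4 = 0.092 → α = 1 + 0.092·4 = 1.37.
β = 6 − α = 4.63.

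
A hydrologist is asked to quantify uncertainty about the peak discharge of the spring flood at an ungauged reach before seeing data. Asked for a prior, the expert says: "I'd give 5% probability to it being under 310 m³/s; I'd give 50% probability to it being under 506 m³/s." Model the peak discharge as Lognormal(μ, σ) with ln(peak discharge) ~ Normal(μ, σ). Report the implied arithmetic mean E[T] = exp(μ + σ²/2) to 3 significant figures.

If T ~ Lognormal(μ,σ) then ln T ~ Normal(μ,σ), so the p-quantile of ln T is μ + z_p·σ.
ln(310) = 5.737 and ln(506) = 6.227; z_{0.05} = -1.645, z_{0.5} = 0.
σ = (6.227 − 5.737)/(0 − (-1.645)) = 0.298.
μ = 5.737 − (-1.645)·0.298 = 6.227.
E[T] = exp(μ + σ²/2) = exp(6.227 + 0.0444) = 529 m³/s.

E[T] ≈ 529 m³/s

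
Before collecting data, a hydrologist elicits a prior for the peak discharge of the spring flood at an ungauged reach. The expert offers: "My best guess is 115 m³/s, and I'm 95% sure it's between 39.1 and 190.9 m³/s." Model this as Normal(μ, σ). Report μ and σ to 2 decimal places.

A symmetric 95% interval runs μ ± z·σ with z = 1.96.
Half-width = 75.9, so σ = 75.9/1.96 = 38.73.
μ is the stated best guess, 115.00.

μ = 115.00, σ = 38.73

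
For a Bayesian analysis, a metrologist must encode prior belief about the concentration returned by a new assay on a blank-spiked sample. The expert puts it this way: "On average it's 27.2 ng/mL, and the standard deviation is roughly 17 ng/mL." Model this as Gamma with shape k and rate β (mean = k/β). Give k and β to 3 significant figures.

k ≈ 2.56, β ≈ 0.0941

For Gamma(k, rate β): mean = k/β, variance = k/β², so CV = 1/√k.
CV = SD/mean = 17/27.2 = 0.625, hence k = 1/CV² = 2.56.
Then β = k/mean = 2.56/27.2 = 0.0941.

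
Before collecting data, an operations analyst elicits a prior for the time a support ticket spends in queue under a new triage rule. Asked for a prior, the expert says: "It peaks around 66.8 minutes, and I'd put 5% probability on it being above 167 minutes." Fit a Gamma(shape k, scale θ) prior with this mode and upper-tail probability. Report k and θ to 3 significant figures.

k ≈ 4.23, θ ≈ 20.7

Gamma(k,θ) with k>1 has mode (k−1)θ, so θ = 66.8/(k−1).
Need P(X < 167) = 0.95 with θ tied to k this way. Start at k = 2, θ = 66.8: P(X<167) ≈ 0.713.
Too low — raise k to concentrate. Iterating converges to k ≈ 4.23.
Then θ = 66.8/(4.23−1) ≈ 20.7.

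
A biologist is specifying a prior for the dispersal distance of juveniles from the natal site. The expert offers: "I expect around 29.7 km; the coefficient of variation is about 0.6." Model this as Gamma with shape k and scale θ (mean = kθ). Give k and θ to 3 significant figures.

k ≈ 2.78, θ ≈ 10.7

For Gamma(k, scale θ): mean = kθ, variance = kθ², so CV = 1/√k.
CV = 0.6, hence k = 1/CV² = 2.78.
Then θ = mean/k = 29.7/2.78 = 10.7.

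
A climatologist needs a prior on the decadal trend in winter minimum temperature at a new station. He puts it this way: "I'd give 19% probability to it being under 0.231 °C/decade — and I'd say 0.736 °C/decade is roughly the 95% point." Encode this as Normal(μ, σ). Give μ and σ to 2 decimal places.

For Normal(μ,σ), the p-quantile is μ + z_p·σ. Here z_{0.19} = -0.8779, z_{0.95} = 1.645.
So 0.231 = μ − 0.8779σ and 0.736 = μ + 1.645σ.
Subtracting: σ = (0.736 − 0.231)/(1.645 − (-0.8779)) = 0.20.
Then μ = 0.231 − (-0.8779)·0.20 = 0.41.

μ = 0.41, σ = 0.20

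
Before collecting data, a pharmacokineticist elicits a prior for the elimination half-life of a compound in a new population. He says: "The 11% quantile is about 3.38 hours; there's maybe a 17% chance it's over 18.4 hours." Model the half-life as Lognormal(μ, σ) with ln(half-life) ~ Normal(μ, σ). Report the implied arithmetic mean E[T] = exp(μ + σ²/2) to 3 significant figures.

If T ~ Lognormal(μ,σ) then ln T ~ Normal(μ,σ), so the p-quantile of ln T is μ + z_p·σ.
ln(3.38) = 1.218 and ln(18.4) = 2.912; z_{0.11} = -1.227, z_{0.83} = 0.9542.
σ = (2.912 − 1.218)/(0.9542 − (-1.227)) = 0.777.
μ = 1.218 − (-1.227)·0.777 = 2.171.
E[T] = exp(μ + σ²/2) = exp(2.171 + 0.3019) = 11.9 hours.

E[T] ≈ 11.9 hours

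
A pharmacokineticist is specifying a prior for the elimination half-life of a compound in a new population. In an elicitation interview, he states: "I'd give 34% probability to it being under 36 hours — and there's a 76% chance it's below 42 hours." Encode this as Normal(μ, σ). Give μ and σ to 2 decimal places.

The p-quantile of Normal(μ,σ) is μ + z_p·σ, with z_{0.34} = -0.4125 and z_{0.76} = 0.7063.
Eliminate σ: μ = (z₂·x₁ − z₁·x₂)/(z₂ − z₁) = (0.7063·36 − (-0.4125)·42)/1.119 = 38.21.
Then σ = (x₂ − x₁)/(z₂ − z₁) = (42 − 36)/1.119 = 5.36.

μ = 38.21, σ = 5.36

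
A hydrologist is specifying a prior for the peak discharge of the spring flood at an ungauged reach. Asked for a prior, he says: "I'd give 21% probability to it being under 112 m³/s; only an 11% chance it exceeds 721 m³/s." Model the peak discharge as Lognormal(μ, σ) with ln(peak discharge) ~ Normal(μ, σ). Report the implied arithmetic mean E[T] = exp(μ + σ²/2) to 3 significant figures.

E[T] ≈ 357 m³/s

If T ~ Lognormal(μ,σ) then ln T ~ Normal(μ,σ), so the p-quantile of ln T is μ + z_p·σ.
ln(112) = 4.718 and ln(721) = 6.581; z_{0.21} = -0.8064, z_{0.89} = 1.227.
σ = (6.581 − 4.718)/(1.227 − (-0.8064)) = 0.916.
μ = 4.718 − (-0.8064)·0.916 = 5.457.
E[T] = exp(μ + σ²/2) = exp(5.457 + 0.4195) = 357 m³/s.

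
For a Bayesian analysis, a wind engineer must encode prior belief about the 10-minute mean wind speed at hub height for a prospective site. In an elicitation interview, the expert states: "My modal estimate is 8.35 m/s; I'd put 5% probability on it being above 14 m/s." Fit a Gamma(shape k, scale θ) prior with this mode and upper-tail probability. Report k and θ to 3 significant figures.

Gamma(k,θ) with k>1 has mode (k−1)θ, so θ = 8.35/(k−1).
Need P(X < 14) = 0.95 with θ tied to k this way. Start at k = 2, θ = 8.35: P(X<14) ≈ 0.499.
Too low — raise k to concentrate. Iterating converges to k ≈ 11.5.
Then θ = 8.35/(11.5−1) ≈ 0.799.

k ≈ 11.5, θ ≈ 0.799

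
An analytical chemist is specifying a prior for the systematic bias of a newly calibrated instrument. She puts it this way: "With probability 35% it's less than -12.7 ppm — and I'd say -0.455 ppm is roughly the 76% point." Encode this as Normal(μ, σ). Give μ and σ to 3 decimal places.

μ = -8.378, σ = 11.217

For Normal(μ,σ), the p-quantile is μ + z_p·σ. Here z_{0.35} = -0.3853, z_{0.76} = 0.7063.
So -12.7 = μ − 0.3853σ and -0.455 = μ + 0.7063σ.
Subtracting: σ = (-0.455 − -12.7)/(0.7063 − (-0.3853)) = 11.217.
Then μ = -12.7 − (-0.3853)·11.217 = -8.378.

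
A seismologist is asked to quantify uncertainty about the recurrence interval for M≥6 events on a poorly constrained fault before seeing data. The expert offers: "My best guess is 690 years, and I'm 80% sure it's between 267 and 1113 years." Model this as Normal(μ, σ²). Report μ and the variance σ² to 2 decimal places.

μ = 690.00, σ² = 108945.32

A symmetric 80% interval runs μ ± z·σ with z = 1.282.
Half-width = 423, so σ = 423/1.282 = 330.069 and σ² = 108945.32.
μ is the stated best guess, 690.00.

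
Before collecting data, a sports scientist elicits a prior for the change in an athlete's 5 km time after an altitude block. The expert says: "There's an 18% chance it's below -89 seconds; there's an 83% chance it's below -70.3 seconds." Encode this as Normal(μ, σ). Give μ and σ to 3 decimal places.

μ = -79.844, σ = 10.003

The p-quantile of Normal(μ,σ) is μ + z_p·σ, with z_{0.18} = -0.9154 and z_{0.83} = 0.9542.
Eliminate σ: μ = (z₂·x₁ − z₁·x₂)/(z₂ − z₁) = (0.9542·-89 − (-0.9154)·-70.3)/1.87 = -79.844.
Then σ = (x₂ − x₁)/(z₂ − z₁) = (-70.3 − -89)/1.87 = 10.003.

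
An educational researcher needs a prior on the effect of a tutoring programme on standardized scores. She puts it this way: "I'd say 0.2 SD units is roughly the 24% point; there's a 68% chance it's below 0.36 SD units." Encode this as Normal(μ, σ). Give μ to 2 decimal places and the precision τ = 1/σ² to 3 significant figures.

For Normal(μ,σ), the p-quantile is μ + z_p·σ. Here z_{0.24} = -0.7063, z_{0.68} = 0.4677.
So 0.2 = μ − 0.7063σ and 0.36 = μ + 0.4677σ.
Subtracting: σ = (0.36 − 0.2)/(0.4677 − (-0.7063)) = 0.14.
Then μ = 0.2 − (-0.7063)·0.14 = 0.30.
Precision τ = 1/σ² = 1/0.1363² = 53.8.

μ = 0.30, τ = 53.8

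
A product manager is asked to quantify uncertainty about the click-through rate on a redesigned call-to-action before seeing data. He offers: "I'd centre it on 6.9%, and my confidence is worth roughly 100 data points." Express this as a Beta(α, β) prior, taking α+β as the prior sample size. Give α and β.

Under the effective-sample-size interpretation, Beta(α, β) has prior mean α/(α+β) and prior sample size α+β.
So α+β = 100 and α/(α+β) = 0.069, giving α = 0.069·100 = 6.9 and β = 100 − 6.9 = 93.1.

α = 6.9, β = 93.1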